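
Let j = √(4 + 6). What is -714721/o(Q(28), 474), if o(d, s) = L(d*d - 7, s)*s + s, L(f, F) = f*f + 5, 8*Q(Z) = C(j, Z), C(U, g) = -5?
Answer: -1463748608/48230685 ≈ -30.349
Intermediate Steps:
j = √10 ≈ 3.1623
Q(Z) = -5/8 (Q(Z) = (⅛)*(-5) = -5/8)
L(f, F) = 5 + f² (L(f, F) = f² + 5 = 5 + f²)
o(d, s) = s + s*(5 + (-7 + d²)²) (o(d, s) = (5 + (d*d - 7)²)*s + s = (5 + (d² - 7)²)*s + s = (5 + (-7 + d²)²)*s + s = s*(5 + (-7 + d²)²) + s = s + s*(5 + (-7 + d²)²))
-714721/o(Q(28), 474) = -714721*1/(474*(6 + (-7 + (-5/8)²)²)) = -714721*1/(474*(6 + (-7 + 25/64)²)) = -714721*1/(474*(6 + (-423/64)²)) = -714721*1/(474*(6 + 178929/4096)) = -714721/(474*(203505/4096)) = -714721/48230685/2048 = -714721*2048/48230685 = -1463748608/48230685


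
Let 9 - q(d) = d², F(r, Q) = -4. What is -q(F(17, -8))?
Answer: 7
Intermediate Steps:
q(d) = 9 - d²
-q(F(17, -8)) = -(9 - 1*(-4)²) = -(9 - 1*16) = -(9 - 16) = -1*(-7) = 7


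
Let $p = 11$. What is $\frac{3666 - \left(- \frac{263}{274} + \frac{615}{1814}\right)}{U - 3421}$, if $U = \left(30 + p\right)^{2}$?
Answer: $- \frac{455610637}{216210660} \approx -2.1073$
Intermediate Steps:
$U = 1681$ ($U = \left(30 + 11\right)^{2} = 41^{2} = 1681$)
$\frac{3666 - \left(- \frac{263}{274} + \frac{615}{1814}\right)}{U - 3421} = \frac{3666 - \left(- \frac{263}{274} + \frac{615}{1814}\right)}{1681 - 3421} = \frac{3666 - - \frac{77143}{124259}}{-1740} = \left(3666 + \left(\frac{263}{274} - \frac{615}{1814}\right)\right) \left(- \frac{1}{1740}\right) = \left(3666 + \frac{77143}{124259}\right) \left(- \frac{1}{1740}\right) = \frac{455610637}{124259} \left(- \frac{1}{1740}\right) = - \frac{455610637}{216210660}$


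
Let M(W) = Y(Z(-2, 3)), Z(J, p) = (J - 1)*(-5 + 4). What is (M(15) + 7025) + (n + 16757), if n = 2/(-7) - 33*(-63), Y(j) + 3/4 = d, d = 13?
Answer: 724443/28 ≈ 25873.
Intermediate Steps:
Z(J, p) = 1 - J (Z(J, p) = (-1 + J)*(-1) = 1 - J)
Y(j) = 49/4 (Y(j) = -3/4 + 13 = 49/4)
n = 14551/7 (n = 2*(-1/7) + 2079 = -2/7 + 2079 = 14551/7 ≈ 2078.7)
M(W) = 49/4
(M(15) + 7025) + (n + 16757) = (49/4 + 7025) + (14551/7 + 16757) = 28149/4 + 131850/7 = 724443/28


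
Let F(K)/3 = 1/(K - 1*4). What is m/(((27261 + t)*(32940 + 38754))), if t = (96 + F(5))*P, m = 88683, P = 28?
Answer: 4223/102532662 ≈ 4.1187e-5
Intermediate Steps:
F(K) = 3/(-4 + K) (F(K) = 3/(K - 1*4) = 3/(K - 4) = 3/(-4 + K))
t = 2772 (t = (96 + 3/(-4 + 5))*28 = (96 + 3/1)*28 = (96 + 3*1)*28 = (96 + 3)*28 = 99*28 = 2772)
m/(((27261 + t)*(32940 + 38754))) = 88683/(((27261 + 2772)*(32940 + 38754))) = 88683/((30033*71694)) = 88683/2153185902 = 88683*(1/2153185902) = 4223/102532662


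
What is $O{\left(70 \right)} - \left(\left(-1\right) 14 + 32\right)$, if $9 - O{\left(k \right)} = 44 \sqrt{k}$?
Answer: $-9 - 44 \sqrt{70} \approx -377.13$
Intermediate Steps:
$O{\left(k \right)} = 9 - 44 \sqrt{k}$
$O{\left(70 \right)} - \left(\left(-1\right) 14 + 32\right) = \left(9 - 44 \sqrt{70}\right) - \left(\left(-1\right) 14 + 32\right) = \left(9 - 44 \sqrt{70}\right) - \left(-14 + 32\right) = \left(9 - 44 \sqrt{70}\right) - 18 = -9 - 44 \sqrt{70}$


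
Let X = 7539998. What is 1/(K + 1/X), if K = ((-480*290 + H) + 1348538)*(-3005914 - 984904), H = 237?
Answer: -7539998/36397030710531635299 ≈ -2.0716e-13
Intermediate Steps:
K = -4827193682350 (K = ((-480*290 + 237) + 1348538)*(-3005914 - 984904) = ((-139200 + 237) + 1348538)*(-3990818) = (-138963 + 1348538)*(-3990818) = 1209575*(-3990818) = -4827193682350)
1/(K + 1/X) = 1/(-4827193682350 + 1/7539998) = 1/(-36397030710531635299/7539998) = -7539998/36397030710531635299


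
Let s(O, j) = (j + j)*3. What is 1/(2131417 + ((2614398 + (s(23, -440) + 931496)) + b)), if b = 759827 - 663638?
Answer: 1/5770860 ≈ 1.7328e-7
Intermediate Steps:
s(O, j) = 6*j (s(O, j) = (2*j)*3 = 6*j)
b = 96189
1/(2131417 + ((2614398 + (s(23, -440) + 931496)) + b)) = 1/(2131417 + ((2614398 + (6*(-440) + 931496)) + 96189)) = 1/(2131417 + ((2614398 + (-2640 + 931496)) + 96189)) = 1/(2131417 + ((2614398 + 928856) + 96189)) = 1/(2131417 + (3543254 + 96189)) = 1/(2131417 + 3639443) = 1/5770860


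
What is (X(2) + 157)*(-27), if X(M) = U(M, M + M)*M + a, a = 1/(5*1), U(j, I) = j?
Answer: -21762/5 ≈ -4352.4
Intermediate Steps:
a = ⅕ (a = 1/5 = ⅕ ≈ 0.20000)
X(M) = ⅕ + M² (X(M) = M*M + ⅕ = M² + ⅕ = ⅕ + M²)
(X(2) + 157)*(-27) = ((⅕ + 2²) + 157)*(-27) = ((⅕ + 4) + 157)*(-27) = (21/5 + 157)*(-27) = (806/5)*(-27) = -21762/5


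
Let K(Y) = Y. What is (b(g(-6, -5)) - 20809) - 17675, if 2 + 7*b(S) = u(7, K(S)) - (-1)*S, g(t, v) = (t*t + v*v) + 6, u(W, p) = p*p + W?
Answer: -264827/7 ≈ -37832.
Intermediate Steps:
u(W, p) = W + p² (u(W, p) = p² + W = W + p²)
g(t, v) = 6 + t² + v² (g(t, v) = (t² + v²) + 6 = 6 + t² + v²)
b(S) = 5/7 + S/7 + S²/7 (b(S) = -2/7 + ((7 + S²) - (-1)*S)/7 = -2/7 + ((7 + S²) + S)/7 = -2/7 + (7 + S + S²)/7 = -2/7 + (1 + S/7 + S²/7) = 5/7 + S/7 + S²/7)
(b(g(-6, -5)) - 20809) - 17675 = ((5/7 + (6 + (-6)² + (-5)²)/7 + (6 + (-6)² + (-5)²)²/7) - 20809) - 17675 = ((5/7 + (6 + 36 + 25)/7 + (6 + 36 + 25)²/7) - 20809) - 17675 = ((5/7 + (⅐)*67 + (⅐)*67²) - 20809) - 17675 = ((5/7 + 67/7 + (⅐)*4489) - 20809) - 17675 = ((5/7 + 67/7 + 4489/7) - 20809) - 17675 = (4561/7 - 20809) - 17675 = -141102/7 - 17675 = -264827/7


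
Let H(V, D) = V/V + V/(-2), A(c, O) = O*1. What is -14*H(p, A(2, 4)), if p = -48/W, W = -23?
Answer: 14/23 ≈ 0.60870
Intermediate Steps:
A(c, O) = O
p = 48/23 (p = -48/(-23) = -48*(-1/23) = 48/23 ≈ 2.0870)
H(V, D) = 1 - V/2 (H(V, D) = 1 + V*(-½) = 1 - V/2)
-14*H(p, A(2, 4)) = -14*(1 - ½*48/23) = -14*(1 - 24/23) = -14*(-1/23) = 14/23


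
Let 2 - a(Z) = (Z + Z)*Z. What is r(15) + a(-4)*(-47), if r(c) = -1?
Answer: 1409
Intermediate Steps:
a(Z) = 2 - 2*Z² (a(Z) = 2 - (Z + Z)*Z = 2 - 2*Z*Z = 2 - 2*Z²)
r(15) + a(-4)*(-47) = -1 + (2 - 2*(-4)²)*(-47) = -1 + (2 - 2*16)*(-47) = -1 + (2 - 32)*(-47) = -1 - 30*(-47) = -1 + 1410 = 1409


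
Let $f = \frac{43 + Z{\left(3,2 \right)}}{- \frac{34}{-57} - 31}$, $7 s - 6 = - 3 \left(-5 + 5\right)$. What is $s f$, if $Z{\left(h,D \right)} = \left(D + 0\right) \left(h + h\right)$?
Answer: $- \frac{18810}{12131} \approx -1.5506$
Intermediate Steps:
$Z{\left(h,D \right)} = 2 D h$ ($Z{\left(h,D \right)} = D 2 h = 2 D h$)
$s = \frac{6}{7}$ ($s = \frac{6}{7} + \frac{\left(-3\right) \left(-5 + 5\right)}{7} = \frac{6}{7} + \frac{\left(-3\right) 0}{7} = \frac{6}{7} + \frac{1}{7} \cdot 0 = \frac{6}{7} + 0 = \frac{6}{7} \approx 0.85714$)
$f = - \frac{3135}{1733}$ ($f = \frac{43 + 2 \cdot 2 \cdot 3}{- \frac{34}{-57} - 31} = \frac{43 + 12}{\left(-34\right) \left(- \frac{1}{57}\right) - 31} = \frac{55}{\frac{34}{57} - 31} = \frac{55}{- \frac{1733}{57}} = 55 \left(- \frac{57}{1733}\right) = - \frac{3135}{1733} \approx -1.809$)
$s f = \frac{6}{7} \left(- \frac{3135}{1733}\right) = - \frac{18810}{12131}$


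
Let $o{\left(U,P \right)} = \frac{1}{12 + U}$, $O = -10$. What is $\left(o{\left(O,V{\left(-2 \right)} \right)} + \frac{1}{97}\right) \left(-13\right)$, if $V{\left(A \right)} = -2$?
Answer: $- \frac{1287}{194} \approx -6.634$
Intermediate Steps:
$\left(o{\left(O,V{\left(-2 \right)} \right)} + \frac{1}{97}\right) \left(-13\right) = \left(\frac{1}{12 - 10} + \frac{1}{97}\right) \left(-13\right) = \left(\frac{1}{2} + \frac{1}{97}\right) \left(-13\right) = \frac{99}{194} \left(-13\right) = - \frac{1287}{194}$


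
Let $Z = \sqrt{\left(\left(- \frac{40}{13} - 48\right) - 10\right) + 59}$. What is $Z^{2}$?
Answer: $- \frac{27}{13} \approx -2.0769$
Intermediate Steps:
$Z = \frac{3 i \sqrt{39}}{13}$ ($Z = \sqrt{\left(\left(\left(-40\right) \frac{1}{13} - 48\right) - 10\right) + 59} = \sqrt{\left(\left(- \frac{40}{13} - 48\right) - 10\right) + 59} = \sqrt{\left(- \frac{664}{13} - 10\right) + 59} = \sqrt{- \frac{794}{13} + 59} = \sqrt{- \frac{27}{13}} = \frac{3 i \sqrt{39}}{13} \approx 1.4412 i$)
$Z^{2} = \left(\frac{3 i \sqrt{39}}{13}\right)^{2} = - \frac{27}{13}$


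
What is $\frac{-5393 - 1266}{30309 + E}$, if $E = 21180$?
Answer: $- \frac{6659}{51489} \approx -0.12933$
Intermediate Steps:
$\frac{-5393 - 1266}{30309 + E} = \frac{-5393 - 1266}{30309 + 21180} = - \frac{6659}{51489}$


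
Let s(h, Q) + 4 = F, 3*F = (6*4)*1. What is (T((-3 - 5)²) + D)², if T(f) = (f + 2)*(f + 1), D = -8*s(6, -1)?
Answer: 18130564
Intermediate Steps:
F = 8 (F = ((6*4)*1)/3 = (24*1)/3 = (⅓)*24 = 8)
s(h, Q) = 4 (s(h, Q) = -4 + 8 = 4)
D = -32 (D = -8*4 = -32)
T(f) = (1 + f)*(2 + f) (T(f) = (2 + f)*(1 + f) = (1 + f)*(2 + f))
(T((-3 - 5)²) + D)² = ((2 + ((-3 - 5)²)² + 3*(-3 - 5)²) - 32)² = ((2 + ((-8)²)² + 3*(-8)²) - 32)² = ((2 + 64² + 3*64) - 32)² = ((2 + 4096 + 192) - 32)² = (4290 - 32)² = 4258² = 18130564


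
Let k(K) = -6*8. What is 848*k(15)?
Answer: -40704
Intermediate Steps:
k(K) = -48
848*k(15) = 848*(-48) = -40704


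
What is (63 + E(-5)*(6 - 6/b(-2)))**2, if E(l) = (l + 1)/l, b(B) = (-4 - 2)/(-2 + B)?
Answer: 104329/25 ≈ 4173.2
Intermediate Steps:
b(B) = -6/(-2 + B)
E(l) = (1 + l)/l
(63 + E(-5)*(6 - 6/b(-2)))**2 = (63 + ((1 - 5)/(-5))*(6 - 6/((-6/(-2 - 2)))))**2 = (63 + (-1/5*(-4))*(6 - 6/((-6/(-4)))))**2 = (63 + 4*(6 - 6/((-6*(-1/4))))/5)**2 = (63 + 4*(6 - 6/3/2)/5)**2 = (63 + 4*(6 - 6*2/3)/5)**2 = (63 + 4*(6 - 4)/5)**2 = (63 + (4/5)*2)**2 = (63 + 8/5)**2 = (323/5)**2 = 104329/25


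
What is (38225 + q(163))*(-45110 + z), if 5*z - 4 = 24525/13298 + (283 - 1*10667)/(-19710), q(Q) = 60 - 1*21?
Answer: -5188088732339852/3005775 ≈ -1.7260e+9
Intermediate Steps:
q(Q) = 39 (q(Q) = 60 - 21 = 39)
z = 7660039/6011550 (z = ⅘ + (24525/13298 + (283 - 1*10667)/(-19710))/5 = ⅘ + (24525*(1/13298) + (283 - 10667)*(-1/19710))/5 = ⅘ + (225/122 - 10384*(-1/19710))/5 = ⅘ + (225/122 + 5192/9855)/5 = ⅘ + (⅕)*(2850799/1202310) = ⅘ + 2850799/6011550 = 7660039/6011550 ≈ 1.2742)
(38225 + q(163))*(-45110 + z) = (38225 + 39)*(-45110 + 7660039/6011550) = 38264*(-271173360461/6011550) = -5188088732339852/3005775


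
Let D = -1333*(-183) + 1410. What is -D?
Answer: -245349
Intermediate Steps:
D = 245349 (D = 243939 + 1410 = 245349)
-D = -1*245349 = -245349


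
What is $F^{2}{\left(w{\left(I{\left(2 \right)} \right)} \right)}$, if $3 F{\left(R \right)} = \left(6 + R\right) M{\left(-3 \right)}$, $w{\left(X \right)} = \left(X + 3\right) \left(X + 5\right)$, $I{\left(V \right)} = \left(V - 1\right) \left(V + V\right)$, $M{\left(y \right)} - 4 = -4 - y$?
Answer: $4761$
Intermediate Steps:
$M{\left(y \right)} = - y$ ($M{\left(y \right)} = 4 - \left(4 + y\right) = - y$)
$I{\left(V \right)} = 2 V \left(-1 + V\right)$ ($I{\left(V \right)} = \left(-1 + V\right) 2 V = 2 V \left(-1 + V\right)$)
$w{\left(X \right)} = \left(3 + X\right) \left(5 + X\right)$
$F{\left(R \right)} = 6 + R$ ($F{\left(R \right)} = \frac{\left(6 + R\right) \left(\left(-1\right) \left(-3\right)\right)}{3} = \frac{\left(6 + R\right) 3}{3} = \frac{18 + 3 R}{3} = 6 + R$)
$F^{2}{\left(w{\left(I{\left(2 \right)} \right)} \right)} = \left(6 + \left(15 + \left(2 \cdot 2 \left(-1 + 2\right)\right)^{2} + 8 \cdot 2 \cdot 2 \left(-1 + 2\right)\right)\right)^{2} = \left(6 + \left(15 + \left(2 \cdot 2 \cdot 1\right)^{2} + 8 \cdot 2 \cdot 2 \cdot 1\right)\right)^{2} = \left(6 + \left(15 + 4^{2} + 8 \cdot 4\right)\right)^{2} = \left(6 + \left(15 + 16 + 32\right)\right)^{2} = \left(6 + 63\right)^{2} = 69^{2} = 4761$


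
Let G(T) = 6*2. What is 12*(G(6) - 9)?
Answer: 36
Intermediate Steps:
G(T) = 12
12*(G(6) - 9) = 12*(12 - 9) = 12*3 = 36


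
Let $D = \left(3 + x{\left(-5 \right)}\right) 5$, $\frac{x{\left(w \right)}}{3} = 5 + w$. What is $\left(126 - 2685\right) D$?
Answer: $-38385$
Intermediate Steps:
$x{\left(w \right)} = 15 + 3 w$ ($x{\left(w \right)} = 3 \left(5 + w\right) = 15 + 3 w$)
$D = 15$ ($D = \left(3 + \left(15 + 3 \left(-5\right)\right)\right) 5 = \left(3 + \left(15 - 15\right)\right) 5 = \left(3 + 0\right) 5 = 3 \cdot 5 = 15$)
$\left(126 - 2685\right) D = \left(126 - 2685\right) 15 = \left(-2559\right) 15 = -38385$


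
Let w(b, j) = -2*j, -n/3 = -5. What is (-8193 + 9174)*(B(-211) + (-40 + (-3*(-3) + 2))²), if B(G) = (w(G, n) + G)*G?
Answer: 50709852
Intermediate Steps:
n = 15 (n = -3*(-5) = 15)
B(G) = G*(-30 + G) (B(G) = (-2*15 + G)*G = (-30 + G)*G = G*(-30 + G))
(-8193 + 9174)*(B(-211) + (-40 + (-3*(-3) + 2))²) = (-8193 + 9174)*(-211*(-30 - 211) + (-40 + (-3*(-3) + 2))²) = 981*(-211*(-241) + (-40 + (9 + 2))²) = 981*(50851 + (-40 + 11)²) = 981*(50851 + (-29)²) = 981*(50851 + 841) = 981*51692 = 50709852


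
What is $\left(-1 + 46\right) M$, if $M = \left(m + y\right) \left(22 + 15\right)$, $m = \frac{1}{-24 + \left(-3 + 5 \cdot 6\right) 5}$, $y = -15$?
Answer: $-24960$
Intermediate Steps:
$m = \frac{1}{111}$ ($m = \frac{1}{-24 + \left(-3 + 30\right) 5} = \frac{1}{-24 + 27 \cdot 5} = \frac{1}{-24 + 135} = \frac{1}{111} \approx 0.009009$)
$M = - \frac{1664}{3}$ ($M = \left(\frac{1}{111} - 15\right) \left(22 + 15\right) = \left(- \frac{1664}{111}\right) 37 = - \frac{1664}{3} \approx -554.67$)
$\left(-1 + 46\right) M = \left(-1 + 46\right) \left(- \frac{1664}{3}\right) = 45 \left(- \frac{1664}{3}\right) = -24960$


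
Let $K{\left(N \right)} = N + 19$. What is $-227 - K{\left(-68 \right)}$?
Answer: $-178$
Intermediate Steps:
$K{\left(N \right)} = 19 + N$
$-227 - K{\left(-68 \right)} = -227 - \left(19 - 68\right) = -227 - -49 = -227 + 49 = -178$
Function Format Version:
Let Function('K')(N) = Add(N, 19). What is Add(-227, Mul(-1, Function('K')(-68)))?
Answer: -178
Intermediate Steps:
Function('K')(N) = Add(19, N)
Add(-227, Mul(-1, Function('K')(-68))) = Add(-227, Mul(-1, Add(19, -68))) = Add(-227, Mul(-1, -49)) = Add(-227, 49) = -178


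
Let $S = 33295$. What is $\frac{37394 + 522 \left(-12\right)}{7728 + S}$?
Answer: $\frac{31130}{41023} \approx 0.75884$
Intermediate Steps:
$\frac{37394 + 522 \left(-12\right)}{7728 + S} = \frac{37394 + 522 \left(-12\right)}{7728 + 33295} = \frac{37394 - 6264}{41023} = 31130 \cdot \frac{1}{41023} = \frac{31130}{41023}$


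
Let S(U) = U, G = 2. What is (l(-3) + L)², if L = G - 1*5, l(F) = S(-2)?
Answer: 25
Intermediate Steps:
l(F) = -2
L = -3 (L = 2 - 1*5 = 2 - 5 = -3)
(l(-3) + L)² = (-2 - 3)² = (-5)² = 25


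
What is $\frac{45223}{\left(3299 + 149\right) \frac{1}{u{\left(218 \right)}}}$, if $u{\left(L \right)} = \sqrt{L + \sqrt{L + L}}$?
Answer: $\frac{45223 \sqrt{218 + 2 \sqrt{109}}}{3448} \approx 202.71$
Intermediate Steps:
$u{\left(L \right)} = \sqrt{L + \sqrt{2} \sqrt{L}}$ ($u{\left(L \right)} = \sqrt{L + \sqrt{2 L}} = \sqrt{L + \sqrt{2} \sqrt{L}}$)
$\frac{45223}{\left(3299 + 149\right) \frac{1}{u{\left(218 \right)}}} = \frac{45223}{\left(3299 + 149\right) \frac{1}{\sqrt{218 + \sqrt{2} \sqrt{218}}}} = \frac{45223}{3448 \frac{1}{\sqrt{218 + 2 \sqrt{109}}}} = 45223 \frac{\sqrt{218 + 2 \sqrt{109}}}{3448} = \frac{45223 \sqrt{218 + 2 \sqrt{109}}}{3448}$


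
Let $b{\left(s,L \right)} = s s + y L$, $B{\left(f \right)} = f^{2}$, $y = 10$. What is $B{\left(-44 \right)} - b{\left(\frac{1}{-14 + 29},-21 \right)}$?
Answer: $\frac{482849}{225} \approx 2146.0$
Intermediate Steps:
$b{\left(s,L \right)} = s^{2} + 10 L$ ($b{\left(s,L \right)} = s s + 10 L = s^{2} + 10 L$)
$B{\left(-44 \right)} - b{\left(\frac{1}{-14 + 29},-21 \right)} = \left(-44\right)^{2} - \left(\left(\frac{1}{-14 + 29}\right)^{2} + 10 \left(-21\right)\right) = 1936 - \left(\left(\frac{1}{15}\right)^{2} - 210\right) = 1936 - \left(\frac{1}{225} - 210\right) = 1936 - - \frac{47249}{225} = 1936 + \frac{47249}{225} = \frac{482849}{225}$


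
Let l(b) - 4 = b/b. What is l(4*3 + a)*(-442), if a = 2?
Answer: -2210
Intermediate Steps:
l(b) = 5 (l(b) = 4 + b/b = 4 + 1 = 5)
l(4*3 + a)*(-442) = 5*(-442) = -2210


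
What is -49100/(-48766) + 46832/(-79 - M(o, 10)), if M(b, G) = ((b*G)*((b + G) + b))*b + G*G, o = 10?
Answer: -401010206/735854557 ≈ -0.54496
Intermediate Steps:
M(b, G) = G**2 + G*b**2*(G + 2*b) (M(b, G) = ((G*b)*((G + b) + b))*b + G**2 = ((G*b)*(G + 2*b))*b + G**2 = (G*b*(G + 2*b))*b + G**2 = G*b**2*(G + 2*b) + G**2 = G**2 + G*b**2*(G + 2*b))
-49100/(-48766) + 46832/(-79 - M(o, 10)) = -49100/(-48766) + 46832/(-79 - 10*(10 + 2*10**3 + 10*10**2)) = -49100*(-1/48766) + 46832/(-79 - 10*(10 + 2*1000 + 10*100)) = 24550/24383 + 46832/(-79 - 10*(10 + 2000 + 1000)) = 24550/24383 + 46832/(-79 - 10*3010) = 24550/24383 + 46832/(-79 - 1*30100) = 24550/24383 + 46832/(-79 - 30100) = 24550/24383 + 46832/(-30179) = 24550/24383 + 46832*(-1/30179) = 24550/24383 - 46832/30179 = -401010206/735854557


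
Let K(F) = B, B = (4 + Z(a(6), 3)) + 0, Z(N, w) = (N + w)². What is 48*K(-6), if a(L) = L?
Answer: 4080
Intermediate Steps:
B = 85 (B = (4 + (6 + 3)²) + 0 = (4 + 9²) + 0 = (4 + 81) + 0 = 85 + 0 = 85)
K(F) = 85
48*K(-6) = 48*85 = 4080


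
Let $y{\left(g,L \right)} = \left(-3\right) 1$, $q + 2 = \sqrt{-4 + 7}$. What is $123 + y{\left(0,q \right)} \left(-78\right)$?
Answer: $357$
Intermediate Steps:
$q = -2 + \sqrt{3}$ ($q = -2 + \sqrt{-4 + 7} = -2 + \sqrt{3} \approx -0.26795$)
$y{\left(g,L \right)} = -3$
$123 + y{\left(0,q \right)} \left(-78\right) = 123 - -234 = 123 + 234 = 357$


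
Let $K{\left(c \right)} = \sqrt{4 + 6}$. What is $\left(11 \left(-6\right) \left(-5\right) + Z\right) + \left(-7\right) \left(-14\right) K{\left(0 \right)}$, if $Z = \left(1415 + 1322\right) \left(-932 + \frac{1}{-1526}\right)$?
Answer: $- \frac{556021163}{218} + 98 \sqrt{10} \approx -2.5502 \cdot 10^{6}$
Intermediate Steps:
$K{\left(c \right)} = \sqrt{10}$
$Z = - \frac{556093103}{218}$ ($Z = 2737 \left(-932 - \frac{1}{1526}\right) = 2737 \left(- \frac{1422233}{1526}\right) = - \frac{556093103}{218} \approx -2.5509 \cdot 10^{6}$)
$\left(11 \left(-6\right) \left(-5\right) + Z\right) + \left(-7\right) \left(-14\right) K{\left(0 \right)} = \left(11 \left(-6\right) \left(-5\right) - \frac{556093103}{218}\right) + \left(-7\right) \left(-14\right) \sqrt{10} = \left(\left(-66\right) \left(-5\right) - \frac{556093103}{218}\right) + 98 \sqrt{10} = \left(330 - \frac{556093103}{218}\right) + 98 \sqrt{10} = - \frac{556021163}{218} + 98 \sqrt{10}$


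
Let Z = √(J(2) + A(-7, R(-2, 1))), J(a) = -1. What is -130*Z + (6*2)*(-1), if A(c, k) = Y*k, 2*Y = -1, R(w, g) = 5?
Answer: -12 - 65*I*√14 ≈ -12.0 - 243.21*I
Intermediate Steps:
Y = -½ (Y = (½)*(-1) = -½ ≈ -0.50000)
A(c, k) = -k/2
Z = I*√14/2 (Z = √(-1 - ½*5) = √(-1 - 5/2) = √(-7/2) = I*√14/2 ≈ 1.8708*I)
-130*Z + (6*2)*(-1) = -65*I*√14 + (6*2)*(-1) = -65*I*√14 + 12*(-1) = -65*I*√14 - 12 = -12 - 65*I*√14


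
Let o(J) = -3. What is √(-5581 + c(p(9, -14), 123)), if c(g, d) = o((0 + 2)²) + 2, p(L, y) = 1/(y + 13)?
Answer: I*√5582 ≈ 74.713*I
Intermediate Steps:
p(L, y) = 1/(13 + y)
c(g, d) = -1 (c(g, d) = -3 + 2 = -1)
√(-5581 + c(p(9, -14), 123)) = √(-5581 - 1) = √(-5582) = I*√5582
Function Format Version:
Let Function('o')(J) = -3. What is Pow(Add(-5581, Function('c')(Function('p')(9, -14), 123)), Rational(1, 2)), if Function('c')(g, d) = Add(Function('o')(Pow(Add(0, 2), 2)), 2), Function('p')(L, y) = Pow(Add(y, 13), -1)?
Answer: Mul(I, Pow(5582, Rational(1, 2))) ≈ Mul(74.713, I)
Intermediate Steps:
Function('p')(L, y) = Pow(Add(13, y), -1)
Function('c')(g, d) = -1 (Function('c')(g, d) = Add(-3, 2) = -1)
Pow(Add(-5581, Function('c')(Function('p')(9, -14), 123)), Rational(1, 2)) = Pow(Add(-5581, -1), Rational(1, 2)) = Pow(-5582, Rational(1, 2)) = Mul(I, Pow(5582, Rational(1, 2)))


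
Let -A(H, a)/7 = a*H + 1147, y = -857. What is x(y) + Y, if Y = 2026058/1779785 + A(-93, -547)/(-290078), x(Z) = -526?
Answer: -135162822036773/258138236615 ≈ -523.61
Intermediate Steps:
A(H, a) = -8029 - 7*H*a (A(H, a) = -7*(a*H + 1147) = -7*(H*a + 1147) = -7*(1147 + H*a) = -8029 - 7*H*a)
Y = 617890422717/258138236615 (Y = 2026058/1779785 + (-8029 - 7*(-93)*(-547))/(-290078) = 2026058*(1/1779785) + (-8029 - 356097)*(-1/290078) = 2026058/1779785 - 364126*(-1/290078) = 2026058/1779785 + 182063/145039 = 617890422717/258138236615 ≈ 2.3936)
x(y) + Y = -526 + 617890422717/258138236615 = -135162822036773/258138236615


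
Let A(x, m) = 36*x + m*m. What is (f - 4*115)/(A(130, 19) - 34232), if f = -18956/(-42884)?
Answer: 4926921/312956711 ≈ 0.015743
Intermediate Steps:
f = 4739/10721 (f = -18956*(-1/42884) = 4739/10721 ≈ 0.44203)
A(x, m) = m² + 36*x (A(x, m) = 36*x + m² = m² + 36*x)
(f - 4*115)/(A(130, 19) - 34232) = (4739/10721 - 4*115)/((19² + 36*130) - 34232) = (4739/10721 - 460)/((361 + 4680) - 34232) = -4926921/(10721*(5041 - 34232)) = -4926921/10721/(-29191) = -4926921/10721*(-1/29191) = 4926921/312956711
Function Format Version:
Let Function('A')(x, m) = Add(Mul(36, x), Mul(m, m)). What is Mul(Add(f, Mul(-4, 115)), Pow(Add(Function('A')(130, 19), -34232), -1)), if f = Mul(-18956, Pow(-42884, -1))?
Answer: Rational(4926921, 312956711) ≈ 0.015743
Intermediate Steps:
f = Rational(4739, 10721) (f = Mul(-18956, Rational(-1, 42884)) = Rational(4739, 10721) ≈ 0.44203)
Function('A')(x, m) = Add(Pow(m, 2), Mul(36, x)) (Function('A')(x, m) = Add(Mul(36, x), Pow(m, 2)) = Add(Pow(m, 2), Mul(36, x)))
Mul(Add(f, Mul(-4, 115)), Pow(Add(Function('A')(130, 19), -34232), -1)) = Mul(Add(Rational(4739, 10721), Mul(-4, 115)), Pow(Add(Add(Pow(19, 2), Mul(36, 130)), -34232), -1)) = Mul(Add(Rational(4739, 10721), -460), Pow(Add(Add(361, 4680), -34232), -1)) = Mul(Rational(-4926921, 10721), Pow(Add(5041, -34232), -1)) = Mul(Rational(-4926921, 10721), Pow(-29191, -1)) = Mul(Rational(-4926921, 10721), Rational(-1, 29191)) = Rational(4926921, 312956711)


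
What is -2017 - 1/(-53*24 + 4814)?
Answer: -7144215/3542 ≈ -2017.0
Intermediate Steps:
-2017 - 1/(-53*24 + 4814) = -2017 - 1/(-1272 + 4814) = -2017 - 1/3542 = -7144215/3542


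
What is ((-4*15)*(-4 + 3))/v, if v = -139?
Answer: -60/139 ≈ -0.43165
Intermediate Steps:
((-4*15)*(-4 + 3))/v = ((-4*15)*(-4 + 3))/(-139) = -60*(-1)*(-1/139) = 60*(-1/139) = -60/139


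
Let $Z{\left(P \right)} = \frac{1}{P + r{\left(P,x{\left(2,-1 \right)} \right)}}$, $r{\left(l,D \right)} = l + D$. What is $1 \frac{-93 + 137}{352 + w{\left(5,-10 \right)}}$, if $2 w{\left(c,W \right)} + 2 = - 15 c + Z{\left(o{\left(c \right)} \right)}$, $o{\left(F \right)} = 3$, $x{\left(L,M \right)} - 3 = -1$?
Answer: $\frac{704}{5017} \approx 0.14032$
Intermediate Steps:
$x{\left(L,M \right)} = 2$ ($x{\left(L,M \right)} = 3 - 1 = 2$)
$r{\left(l,D \right)} = D + l$
$Z{\left(P \right)} = \frac{1}{2 + 2 P}$ ($Z{\left(P \right)} = \frac{1}{P + \left(2 + P\right)} = \frac{1}{2 + 2 P}$)
$w{\left(c,W \right)} = - \frac{15}{16} - \frac{15 c}{2}$ ($w{\left(c,W \right)} = -1 + \frac{- 15 c + \frac{1}{2 \left(1 + 3\right)}}{2} = -1 + \frac{- 15 c + \frac{1}{2 \cdot 4}}{2} = -1 + \frac{- 15 c + \frac{1}{2} \cdot \frac{1}{4}}{2} = -1 + \frac{- 15 c + \frac{1}{8}}{2} = -1 + \frac{\frac{1}{8} - 15 c}{2} = -1 - \left(- \frac{1}{16} + \frac{15 c}{2}\right) = - \frac{15}{16} - \frac{15 c}{2}$)
$1 \frac{-93 + 137}{352 + w{\left(5,-10 \right)}} = 1 \frac{-93 + 137}{352 - \frac{615}{16}} = 1 \frac{44}{352 - \frac{615}{16}} = 1 \frac{44}{\frac{5017}{16}} = 1 \cdot 44 \cdot \frac{16}{5017} = 1 \cdot \frac{704}{5017} = \frac{704}{5017}$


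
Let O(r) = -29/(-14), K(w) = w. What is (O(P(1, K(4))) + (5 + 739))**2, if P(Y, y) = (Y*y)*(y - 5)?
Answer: 109098025/196 ≈ 5.5662e+5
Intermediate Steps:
P(Y, y) = Y*y*(-5 + y) (P(Y, y) = (Y*y)*(-5 + y) = Y*y*(-5 + y))
O(r) = 29/14 (O(r) = -29*(-1/14) = 29/14)
(O(P(1, K(4))) + (5 + 739))**2 = (29/14 + (5 + 739))**2 = (29/14 + 744)**2 = (10445/14)**2 = 109098025/196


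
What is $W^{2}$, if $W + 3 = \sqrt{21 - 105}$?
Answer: $\left(3 - 2 i \sqrt{21}\right)^{2} \approx -75.0 - 54.991 i$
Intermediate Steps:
$W = -3 + 2 i \sqrt{21}$ ($W = -3 + \sqrt{21 - 105} = -3 + \sqrt{-84} = -3 + 2 i \sqrt{21} \approx -3.0 + 9.1651 i$)
$W^{2} = \left(-3 + 2 i \sqrt{21}\right)^{2}$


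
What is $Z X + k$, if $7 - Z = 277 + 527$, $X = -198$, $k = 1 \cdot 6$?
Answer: $157812$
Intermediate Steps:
$k = 6$
$Z = -797$ ($Z = 7 - \left(277 + 527\right) = 7 - 804 = -797$)
$Z X + k = \left(-797\right) \left(-198\right) + 6 = 157806 + 6 = 157812$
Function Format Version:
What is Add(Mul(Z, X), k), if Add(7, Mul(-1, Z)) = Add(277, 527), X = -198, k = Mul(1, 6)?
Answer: 157812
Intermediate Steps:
k = 6
Z = -797 (Z = Add(7, Mul(-1, Add(277, 527))) = Add(7, Mul(-1, 804)) = Add(7, -804) = -797)
Add(Mul(Z, X), k) = Add(Mul(-797, -198), 6) = Add(157806, 6) = 157812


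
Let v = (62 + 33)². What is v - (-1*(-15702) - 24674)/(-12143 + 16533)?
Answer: 19814361/2195 ≈ 9027.0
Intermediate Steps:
v = 9025 (v = 95² = 9025)
v - (-1*(-15702) - 24674)/(-12143 + 16533) = 9025 - (-1*(-15702) - 24674)/(-12143 + 16533) = 9025 - (15702 - 24674)/4390 = 9025 - (-8972)/4390 = 9025 - 1*(-4486/2195) = 9025 + 4486/2195 = 19814361/2195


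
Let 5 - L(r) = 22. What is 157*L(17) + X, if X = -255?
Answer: -2924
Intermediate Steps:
L(r) = -17 (L(r) = 5 - 1*22 = 5 - 22 = -17)
157*L(17) + X = 157*(-17) - 255 = -2669 - 255 = -2924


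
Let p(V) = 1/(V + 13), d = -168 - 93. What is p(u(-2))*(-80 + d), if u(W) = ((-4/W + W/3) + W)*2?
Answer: -1023/35 ≈ -29.229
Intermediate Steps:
d = -261
u(W) = -8/W + 8*W/3 (u(W) = ((-4/W + W*(⅓)) + W)*2 = ((-4/W + W/3) + W)*2 = (-4/W + 4*W/3)*2 = -8/W + 8*W/3)
p(V) = 1/(13 + V)
p(u(-2))*(-80 + d) = (-80 - 261)/(13 + (-8/(-2) + (8/3)*(-2))) = -341/(13 + (-8*(-½) - 16/3)) = -341/(13 + (4 - 16/3)) = -341/(13 - 4/3) = -341/(35/3) = (3/35)*(-341) = -1023/35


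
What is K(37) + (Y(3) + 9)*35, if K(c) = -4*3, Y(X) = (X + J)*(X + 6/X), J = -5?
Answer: -47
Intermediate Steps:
Y(X) = (-5 + X)*(X + 6/X) (Y(X) = (X - 5)*(X + 6/X) = (-5 + X)*(X + 6/X))
K(c) = -12
K(37) + (Y(3) + 9)*35 = -12 + ((6 + 3² - 30/3 - 5*3) + 9)*35 = -12 + ((6 + 9 - 30*⅓ - 15) + 9)*35 = -12 + ((6 + 9 - 10 - 15) + 9)*35 = -12 + (-10 + 9)*35 = -12 - 1*35 = -12 - 35 = -47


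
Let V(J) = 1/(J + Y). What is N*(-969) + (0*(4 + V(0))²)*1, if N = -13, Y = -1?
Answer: 12597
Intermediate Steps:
V(J) = 1/(-1 + J) (V(J) = 1/(J - 1) = 1/(-1 + J))
N*(-969) + (0*(4 + V(0))²)*1 = -13*(-969) + (0*(4 + 1/(-1 + 0))²)*1 = 12597 + (0*(4 + 1/(-1))²)*1 = 12597 + (0*(4 - 1)²)*1 = 12597 + (0*3²)*1 = 12597 + (0*9)*1 = 12597 + 0*1 = 12597 + 0 = 12597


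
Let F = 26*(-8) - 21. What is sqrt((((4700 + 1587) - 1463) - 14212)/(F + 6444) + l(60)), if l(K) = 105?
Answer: sqrt(3997407205)/6215 ≈ 10.173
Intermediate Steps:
F = -229 (F = -208 - 21 = -229)
sqrt((((4700 + 1587) - 1463) - 14212)/(F + 6444) + l(60)) = sqrt((((4700 + 1587) - 1463) - 14212)/(-229 + 6444) + 105) = sqrt(((6287 - 1463) - 14212)/6215 + 105) = sqrt((4824 - 14212)*(1/6215) + 105) = sqrt(-9388*1/6215 + 105) = sqrt(-9388/6215 + 105) = sqrt(643187/6215) = sqrt(3997407205)/6215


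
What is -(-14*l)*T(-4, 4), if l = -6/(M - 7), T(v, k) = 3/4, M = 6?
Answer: 63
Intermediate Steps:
T(v, k) = 3/4 (T(v, k) = 3*(1/4) = 3/4)
l = 6 (l = -6/(6 - 7) = -6/(-1) = -6*(-1) = 6)
-(-14*l)*T(-4, 4) = -(-14*6)*3/4 = -(-84)*3/4 = -1*(-63) = 63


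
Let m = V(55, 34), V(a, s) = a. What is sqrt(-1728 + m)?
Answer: I*sqrt(1673) ≈ 40.902*I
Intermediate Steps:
m = 55
sqrt(-1728 + m) = sqrt(-1728 + 55) = sqrt(-1673) = I*sqrt(1673)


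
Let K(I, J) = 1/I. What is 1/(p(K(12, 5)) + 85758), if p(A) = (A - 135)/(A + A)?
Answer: 2/169897 ≈ 1.1772e-5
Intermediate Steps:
p(A) = (-135 + A)/(2*A) (p(A) = (-135 + A)/((2*A)) = (-135 + A)*(1/(2*A)) = (-135 + A)/(2*A))
1/(p(K(12, 5)) + 85758) = 1/((-135 + 1/12)/(2*(1/12)) + 85758) = 1/((½)*12*(-1619/12) + 85758) = 1/(-1619/2 + 85758) = 1/(169897/2) = 2/169897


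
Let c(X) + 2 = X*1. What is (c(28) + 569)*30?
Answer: 17850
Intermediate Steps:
c(X) = -2 + X (c(X) = -2 + X*1 = -2 + X)
(c(28) + 569)*30 = ((-2 + 28) + 569)*30 = (26 + 569)*30 = 595*30 = 17850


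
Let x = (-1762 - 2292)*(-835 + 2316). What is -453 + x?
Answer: -6004427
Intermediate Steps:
x = -6003974 (x = -4054*1481 = -6003974)
-453 + x = -453 - 6003974 = -6004427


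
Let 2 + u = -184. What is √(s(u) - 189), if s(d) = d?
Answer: 5*I*√15 ≈ 19.365*I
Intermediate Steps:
u = -186 (u = -2 - 184 = -186)
√(s(u) - 189) = √(-186 - 189) = √(-375) = 5*I*√15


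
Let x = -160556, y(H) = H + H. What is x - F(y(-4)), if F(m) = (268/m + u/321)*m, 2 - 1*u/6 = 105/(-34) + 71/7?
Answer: -2047781616/12733 ≈ -1.6082e+5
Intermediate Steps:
y(H) = 2*H
u = -3609/119 (u = 12 - 6*(105/(-34) + 71/7) = 12 - 6*(105*(-1/34) + 71*(1/7)) = 12 - 6*(-105/34 + 71/7) = 12 - 6*1679/238 = 12 - 5037/119 = -3609/119 ≈ -30.328)
F(m) = m*(-1203/12733 + 268/m) (F(m) = (268/m - 3609/119/321)*m = (268/m - 3609/119*1/321)*m = (268/m - 1203/12733)*m = (-1203/12733 + 268/m)*m = m*(-1203/12733 + 268/m))
x - F(y(-4)) = -160556 - (268 - 2406*(-4)/12733) = -160556 - (268 - 1203/12733*(-8)) = -160556 - (268 + 9624/12733) = -160556 - 1*3422068/12733 = -160556 - 3422068/12733 = -2047781616/12733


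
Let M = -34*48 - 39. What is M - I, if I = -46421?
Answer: 44750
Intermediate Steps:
M = -1671 (M = -1632 - 39 = -1671)
M - I = -1671 - 1*(-46421) = -1671 + 46421 = 44750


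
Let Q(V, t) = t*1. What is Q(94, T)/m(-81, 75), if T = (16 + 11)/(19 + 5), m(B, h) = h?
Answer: 3/200 ≈ 0.015000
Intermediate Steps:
T = 9/8 (T = 27/24 = 27*(1/24) = 9/8 ≈ 1.1250)
Q(V, t) = t
Q(94, T)/m(-81, 75) = (9/8)/75 = (9/8)*(1/75) = 3/200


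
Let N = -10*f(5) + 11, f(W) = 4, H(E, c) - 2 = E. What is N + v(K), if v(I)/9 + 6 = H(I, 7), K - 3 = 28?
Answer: 214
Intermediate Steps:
H(E, c) = 2 + E
K = 31 (K = 3 + 28 = 31)
v(I) = -36 + 9*I (v(I) = -54 + 9*(2 + I) = -54 + (18 + 9*I) = -36 + 9*I)
N = -29 (N = -10*4 + 11 = -40 + 11 = -29)
N + v(K) = -29 + (-36 + 9*31) = -29 + (-36 + 279) = -29 + 243 = 214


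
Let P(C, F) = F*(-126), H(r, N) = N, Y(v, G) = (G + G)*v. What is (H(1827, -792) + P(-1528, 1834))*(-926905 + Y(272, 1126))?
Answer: 72892771236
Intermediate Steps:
Y(v, G) = 2*G*v (Y(v, G) = (2*G)*v = 2*G*v)
P(C, F) = -126*F
(H(1827, -792) + P(-1528, 1834))*(-926905 + Y(272, 1126)) = (-792 - 126*1834)*(-926905 + 2*1126*272) = (-792 - 231084)*(-926905 + 612544) = -231876*(-314361) = 72892771236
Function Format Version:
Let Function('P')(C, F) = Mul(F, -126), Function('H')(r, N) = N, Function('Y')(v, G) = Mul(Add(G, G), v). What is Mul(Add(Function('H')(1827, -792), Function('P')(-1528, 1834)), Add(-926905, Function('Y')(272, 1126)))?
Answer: 72892771236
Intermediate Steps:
Function('Y')(v, G) = Mul(2, G, v) (Function('Y')(v, G) = Mul(Mul(2, G), v) = Mul(2, G, v))
Function('P')(C, F) = Mul(-126, F)
Mul(Add(Function('H')(1827, -792), Function('P')(-1528, 1834)), Add(-926905, Function('Y')(272, 1126))) = Mul(Add(-792, Mul(-126, 1834)), Add(-926905, Mul(2, 1126, 272))) = Mul(Add(-792, -231084), Add(-926905, 612544)) = Mul(-231876, -314361) = 72892771236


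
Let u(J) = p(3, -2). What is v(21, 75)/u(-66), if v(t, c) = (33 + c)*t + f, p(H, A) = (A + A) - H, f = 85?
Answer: -2353/7 ≈ -336.14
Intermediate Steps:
p(H, A) = -H + 2*A (p(H, A) = 2*A - H = -H + 2*A)
u(J) = -7 (u(J) = -1*3 + 2*(-2) = -3 - 4 = -7)
v(t, c) = 85 + t*(33 + c) (v(t, c) = (33 + c)*t + 85 = t*(33 + c) + 85 = 85 + t*(33 + c))
v(21, 75)/u(-66) = (85 + 33*21 + 75*21)/(-7) = (85 + 693 + 1575)*(-⅐) = 2353*(-⅐) = -2353/7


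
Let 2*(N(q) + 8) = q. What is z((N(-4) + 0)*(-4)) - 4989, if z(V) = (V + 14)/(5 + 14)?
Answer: -94737/19 ≈ -4986.2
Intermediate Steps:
N(q) = -8 + q/2
z(V) = 14/19 + V/19 (z(V) = (14 + V)/19 = (14 + V)*(1/19) = 14/19 + V/19)
z((N(-4) + 0)*(-4)) - 4989 = (14/19 + (((-8 + (½)*(-4)) + 0)*(-4))/19) - 4989 = (14/19 + (((-8 - 2) + 0)*(-4))/19) - 4989 = (14/19 + ((-10 + 0)*(-4))/19) - 4989 = (14/19 + (-10*(-4))/19) - 4989 = (14/19 + (1/19)*40) - 4989 = (14/19 + 40/19) - 4989 = 54/19 - 4989 = -94737/19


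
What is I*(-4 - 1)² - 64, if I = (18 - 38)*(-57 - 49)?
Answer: 52936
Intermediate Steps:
I = 2120 (I = -20*(-106) = 2120)
I*(-4 - 1)² - 64 = 2120*(-4 - 1)² - 64 = 2120*(-5)² - 64 = 2120*25 - 64 = 53000 - 64 = 52936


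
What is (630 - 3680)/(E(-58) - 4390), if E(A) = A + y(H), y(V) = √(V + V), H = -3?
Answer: 1356640/1978471 + 305*I*√6/1978471 ≈ 0.6857 + 0.00037761*I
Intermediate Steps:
y(V) = √2*√V (y(V) = √(2*V) = √2*√V)
E(A) = A + I*√6 (E(A) = A + √2*√(-3) = A + √2*(I*√3) = A + I*√6)
(630 - 3680)/(E(-58) - 4390) = (630 - 3680)/((-58 + I*√6) - 4390) = -3050/(-4448 + I*√6)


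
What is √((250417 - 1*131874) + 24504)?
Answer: √143047 ≈ 378.22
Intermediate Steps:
√((250417 - 1*131874) + 24504) = √((250417 - 131874) + 24504) = √(118543 + 24504) = √143047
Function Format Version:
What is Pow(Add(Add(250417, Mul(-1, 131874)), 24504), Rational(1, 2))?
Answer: Pow(143047, Rational(1, 2)) ≈ 378.22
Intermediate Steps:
Pow(Add(Add(250417, Mul(-1, 131874)), 24504), Rational(1, 2)) = Pow(Add(Add(250417, -131874), 24504), Rational(1, 2)) = Pow(Add(118543, 24504), Rational(1, 2)) = Pow(143047, Rational(1, 2))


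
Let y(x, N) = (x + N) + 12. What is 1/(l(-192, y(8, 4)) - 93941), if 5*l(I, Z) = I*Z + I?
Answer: -1/94901 ≈ -1.0537e-5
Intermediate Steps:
y(x, N) = 12 + N + x (y(x, N) = (N + x) + 12 = 12 + N + x)
l(I, Z) = I/5 + I*Z/5 (l(I, Z) = (I*Z + I)/5 = (I + I*Z)/5 = I/5 + I*Z/5)
1/(l(-192, y(8, 4)) - 93941) = 1/((⅕)*(-192)*(1 + (12 + 4 + 8)) - 93941) = 1/((⅕)*(-192)*(1 + 24) - 93941) = 1/((⅕)*(-192)*25 - 93941) = 1/(-960 - 93941) = 1/(-94901) = -1/94901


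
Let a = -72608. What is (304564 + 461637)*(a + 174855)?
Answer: 78341753647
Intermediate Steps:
(304564 + 461637)*(a + 174855) = (304564 + 461637)*(-72608 + 174855) = 766201*102247 = 78341753647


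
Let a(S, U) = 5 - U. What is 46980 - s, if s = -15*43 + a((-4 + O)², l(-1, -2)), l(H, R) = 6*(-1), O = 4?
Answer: 47614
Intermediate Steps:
l(H, R) = -6
s = -634 (s = -15*43 + (5 - 1*(-6)) = -645 + (5 + 6) = -645 + 11 = -634)
46980 - s = 46980 - 1*(-634) = 46980 + 634 = 47614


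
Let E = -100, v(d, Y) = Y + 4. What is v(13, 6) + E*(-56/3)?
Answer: 5630/3 ≈ 1876.7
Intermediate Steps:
v(d, Y) = 4 + Y
v(13, 6) + E*(-56/3) = (4 + 6) - (-5600)/3 = 10 - (-5600)/3 = 10 - 100*(-56/3) = 10 + 5600/3 = 5630/3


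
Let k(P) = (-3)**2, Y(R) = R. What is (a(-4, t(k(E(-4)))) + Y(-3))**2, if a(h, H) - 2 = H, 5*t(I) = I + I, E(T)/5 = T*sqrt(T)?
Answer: 169/25 ≈ 6.7600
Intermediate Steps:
E(T) = 5*T**(3/2) (E(T) = 5*(T*sqrt(T)) = 5*T**(3/2))
k(P) = 9
t(I) = 2*I/5 (t(I) = (I + I)/5 = (2*I)/5 = 2*I/5)
a(h, H) = 2 + H
(a(-4, t(k(E(-4)))) + Y(-3))**2 = ((2 + (2/5)*9) - 3)**2 = ((2 + 18/5) - 3)**2 = (28/5 - 3)**2 = (13/5)**2 = 169/25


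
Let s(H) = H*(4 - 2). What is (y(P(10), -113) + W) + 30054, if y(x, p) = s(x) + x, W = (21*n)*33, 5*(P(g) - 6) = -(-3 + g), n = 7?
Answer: 174594/5 ≈ 34919.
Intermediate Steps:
P(g) = 33/5 - g/5 (P(g) = 6 + (-(-3 + g))/5 = 6 + (3 - g)/5 = 6 + (3/5 - g/5) = 33/5 - g/5)
W = 4851 (W = (21*7)*33 = 147*33 = 4851)
s(H) = 2*H (s(H) = H*2 = 2*H)
y(x, p) = 3*x (y(x, p) = 2*x + x = 3*x)
(y(P(10), -113) + W) + 30054 = (3*(33/5 - 1/5*10) + 4851) + 30054 = (3*(33/5 - 2) + 4851) + 30054 = (3*(23/5) + 4851) + 30054 = (69/5 + 4851) + 30054 = 24324/5 + 30054 = 174594/5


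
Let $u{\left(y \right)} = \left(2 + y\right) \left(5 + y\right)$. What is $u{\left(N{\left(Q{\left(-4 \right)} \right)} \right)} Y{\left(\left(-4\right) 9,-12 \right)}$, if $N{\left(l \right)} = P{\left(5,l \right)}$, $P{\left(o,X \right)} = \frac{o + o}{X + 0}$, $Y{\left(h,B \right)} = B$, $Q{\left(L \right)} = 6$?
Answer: $- \frac{880}{3} \approx -293.33$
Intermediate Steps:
$P{\left(o,X \right)} = \frac{2 o}{X}$
$N{\left(l \right)} = \frac{10}{l}$ ($N{\left(l \right)} = 2 \cdot 5 \frac{1}{l} = \frac{10}{l}$)
$u{\left(N{\left(Q{\left(-4 \right)} \right)} \right)} Y{\left(\left(-4\right) 9,-12 \right)} = \left(10 + \left(\frac{10}{6}\right)^{2} + 7 \cdot \frac{10}{6}\right) \left(-12\right) = \left(10 + \left(10 \cdot \frac{1}{6}\right)^{2} + 7 \cdot 10 \cdot \frac{1}{6}\right) \left(-12\right) = \left(10 + \left(\frac{5}{3}\right)^{2} + 7 \cdot \frac{5}{3}\right) \left(-12\right) = \left(10 + \frac{25}{9} + \frac{35}{3}\right) \left(-12\right) = \frac{220}{9} \left(-12\right) = - \frac{880}{3}$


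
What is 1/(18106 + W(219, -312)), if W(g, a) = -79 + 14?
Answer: 1/18041 ≈ 5.5429e-5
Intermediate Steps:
W(g, a) = -65
1/(18106 + W(219, -312)) = 1/(18106 - 65) = 1/18041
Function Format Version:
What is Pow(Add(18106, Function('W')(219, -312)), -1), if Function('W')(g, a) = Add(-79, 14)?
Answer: Rational(1, 18041) ≈ 5.5429e-5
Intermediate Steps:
Function('W')(g, a) = -65
Pow(Add(18106, Function('W')(219, -312)), -1) = Pow(Add(18106, -65), -1) = Pow(18041, -1) = Rational(1, 18041)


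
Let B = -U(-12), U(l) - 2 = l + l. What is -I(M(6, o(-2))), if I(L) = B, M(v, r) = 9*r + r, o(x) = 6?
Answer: -22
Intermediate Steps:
U(l) = 2 + 2*l (U(l) = 2 + (l + l) = 2 + 2*l)
M(v, r) = 10*r
B = 22 (B = -(2 + 2*(-12)) = -(2 - 24) = -1*(-22) = 22)
I(L) = 22
-I(M(6, o(-2))) = -1*22 = -22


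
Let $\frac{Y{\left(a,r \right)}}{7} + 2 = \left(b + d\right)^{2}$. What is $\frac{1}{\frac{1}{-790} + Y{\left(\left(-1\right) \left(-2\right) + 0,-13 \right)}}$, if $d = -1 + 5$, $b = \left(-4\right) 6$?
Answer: $\frac{790}{2200939} \approx 0.00035894$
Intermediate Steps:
$b = -24$
$d = 4$
$Y{\left(a,r \right)} = 2786$ ($Y{\left(a,r \right)} = -14 + 7 \left(-24 + 4\right)^{2} = -14 + 7 \left(-20\right)^{2} = -14 + 7 \cdot 400 = -14 + 2800 = 2786$)
$\frac{1}{\frac{1}{-790} + Y{\left(\left(-1\right) \left(-2\right) + 0,-13 \right)}} = \frac{1}{\frac{1}{-790} + 2786} = \frac{1}{- \frac{1}{790} + 2786} = \frac{1}{\frac{2200939}{790}} = \frac{790}{2200939}$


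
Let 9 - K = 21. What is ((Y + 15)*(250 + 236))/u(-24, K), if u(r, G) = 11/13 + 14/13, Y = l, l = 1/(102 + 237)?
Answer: 10711116/2825 ≈ 3791.5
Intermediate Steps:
K = -12 (K = 9 - 1*21 = 9 - 21 = -12)
l = 1/339 ≈ 0.0029499
Y = 1/339 ≈ 0.0029499
u(r, G) = 25/13 (u(r, G) = 11*(1/13) + 14*(1/13) = 11/13 + 14/13 = 25/13)
((Y + 15)*(250 + 236))/u(-24, K) = ((1/339 + 15)*(250 + 236))/(25/13) = ((5086/339)*486)*(13/25) = (823932/113)*(13/25) = 10711116/2825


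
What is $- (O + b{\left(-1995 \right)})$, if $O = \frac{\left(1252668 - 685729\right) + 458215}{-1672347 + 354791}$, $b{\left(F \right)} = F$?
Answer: $\frac{1314774687}{658778} \approx 1995.8$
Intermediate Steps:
$O = - \frac{512577}{658778}$ ($O = \frac{\left(1252668 - 685729\right) + 458215}{-1317556} = \left(566939 + 458215\right) \left(- \frac{1}{1317556}\right) = 1025154 \left(- \frac{1}{1317556}\right) = - \frac{512577}{658778} \approx -0.77807$)
$- (O + b{\left(-1995 \right)}) = - (- \frac{512577}{658778} - 1995) = \left(-1\right) \left(- \frac{1314774687}{658778}\right) = \frac{1314774687}{658778}$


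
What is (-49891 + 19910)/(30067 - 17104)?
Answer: -29981/12963 ≈ -2.3128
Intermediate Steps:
(-49891 + 19910)/(30067 - 17104) = -29981/12963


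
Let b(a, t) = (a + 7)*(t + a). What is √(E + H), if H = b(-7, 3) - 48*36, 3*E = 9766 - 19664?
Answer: I*√45246/3 ≈ 70.904*I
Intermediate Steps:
b(a, t) = (7 + a)*(a + t)
E = -9898/3 (E = (9766 - 19664)/3 = (⅓)*(-9898) = -9898/3 ≈ -3299.3)
H = -1728 (H = ((-7)² + 7*(-7) + 7*3 - 7*3) - 48*36 = (49 - 49 + 21 - 21) - 1728 = 0 - 1728 = -1728)
√(E + H) = √(-9898/3 - 1728) = √(-15082/3) = I*√45246/3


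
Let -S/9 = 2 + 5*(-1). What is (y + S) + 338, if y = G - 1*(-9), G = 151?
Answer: 525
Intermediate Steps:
S = 27 (S = -9*(2 + 5*(-1)) = -9*(2 - 5) = -9*(-3) = 27)
y = 160 (y = 151 - 1*(-9) = 151 + 9 = 160)
(y + S) + 338 = (160 + 27) + 338 = 187 + 338 = 525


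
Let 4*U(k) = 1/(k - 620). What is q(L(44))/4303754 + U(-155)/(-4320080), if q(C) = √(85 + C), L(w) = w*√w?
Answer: 1/13392248000 + √(85 + 88*√11)/4303754 ≈ 4.5108e-6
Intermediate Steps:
L(w) = w^(3/2)
U(k) = 1/(4*(-620 + k)) (U(k) = 1/(4*(k - 620)) = 1/(4*(-620 + k)))
q(L(44))/4303754 + U(-155)/(-4320080) = √(85 + 44^(3/2))/4303754 + (1/(4*(-620 - 155)))/(-4320080) = √(85 + 88*√11)*(1/4303754) + ((¼)/(-775))*(-1/4320080) = √(85 + 88*√11)/4303754 + ((¼)*(-1/775))*(-1/4320080) = √(85 + 88*√11)/4303754 - 1/3100*(-1/4320080) = √(85 + 88*√11)/4303754 + 1/13392248000 = 1/13392248000 + √(85 + 88*√11)/4303754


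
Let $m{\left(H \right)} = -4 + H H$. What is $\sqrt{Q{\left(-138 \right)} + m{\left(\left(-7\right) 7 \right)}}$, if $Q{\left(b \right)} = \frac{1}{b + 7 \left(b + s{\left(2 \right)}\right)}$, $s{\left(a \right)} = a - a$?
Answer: $\frac{\sqrt{182593803}}{276} \approx 48.959$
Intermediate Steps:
$s{\left(a \right)} = 0$
$Q{\left(b \right)} = \frac{1}{8 b}$ ($Q{\left(b \right)} = \frac{1}{b + 7 \left(b + 0\right)} = \frac{1}{b + 7 b} = \frac{1}{8 b}$)
$m{\left(H \right)} = -4 + H^{2}$
$\sqrt{Q{\left(-138 \right)} + m{\left(\left(-7\right) 7 \right)}} = \sqrt{\frac{1}{8 \left(-138\right)} - \left(4 - \left(\left(-7\right) 7\right)^{2}\right)} = \sqrt{\frac{1}{8} \left(- \frac{1}{138}\right) - \left(4 - \left(-49\right)^{2}\right)} = \sqrt{- \frac{1}{1104} + \left(-4 + 2401\right)} = \sqrt{- \frac{1}{1104} + 2397} = \sqrt{\frac{2646287}{1104}} = \frac{\sqrt{182593803}}{276}$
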